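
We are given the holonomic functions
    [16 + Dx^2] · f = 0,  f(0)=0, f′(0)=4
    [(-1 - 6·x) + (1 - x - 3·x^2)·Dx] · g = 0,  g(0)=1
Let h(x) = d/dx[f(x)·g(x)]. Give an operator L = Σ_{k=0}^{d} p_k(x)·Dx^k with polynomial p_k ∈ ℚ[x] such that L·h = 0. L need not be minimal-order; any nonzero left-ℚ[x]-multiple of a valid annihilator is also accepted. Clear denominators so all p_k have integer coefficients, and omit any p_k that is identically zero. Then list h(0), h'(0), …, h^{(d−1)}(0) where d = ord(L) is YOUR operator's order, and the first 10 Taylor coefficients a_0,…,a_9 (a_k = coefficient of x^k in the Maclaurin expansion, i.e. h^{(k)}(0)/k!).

f: a_k = 0, 4, 0, -32/3, 0, 128/15, 0, -1024/315, 0, 2048/2835, …
g: a_k = 1, 1, 4, 7, 19, 40, 97, 217, 508, 1159, …
h₀=f·g: eliminate ⇒ L₀, order ≤ 2·1.
Derive L from L₀ (diff closure).
L = (-26 - 256·x - 640·x^2 + 768·x^3 + 1152·x^4) + (-7 - 26·x + 144·x^2 + 288·x^3)·Dx + (5 - 13·x - 31·x^2 + 48·x^3 + 72·x^4)·Dx^2  (order 2).
h: a_k = 4, 8, 16, 208/3, 628/3, 2816/5, 68108/45, 1254496/315, 3252272/315, 14972392/567, …
ICs: h(0) = 4, h′(0) = 8.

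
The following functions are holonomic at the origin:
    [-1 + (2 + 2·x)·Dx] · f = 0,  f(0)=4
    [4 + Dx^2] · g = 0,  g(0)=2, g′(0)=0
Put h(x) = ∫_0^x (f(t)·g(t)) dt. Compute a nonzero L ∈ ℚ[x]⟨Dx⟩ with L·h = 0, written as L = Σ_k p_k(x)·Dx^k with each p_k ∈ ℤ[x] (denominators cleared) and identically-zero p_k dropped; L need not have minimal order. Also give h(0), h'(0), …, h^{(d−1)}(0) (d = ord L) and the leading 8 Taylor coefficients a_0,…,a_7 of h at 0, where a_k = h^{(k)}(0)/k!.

L = (19 + 32·x + 16·x^2)·Dx + (-4 - 4·x)·Dx^2 + (4 + 8·x + 4·x^2)·Dx^3  (order 3).
h: a_k = 0, 8, 2, -17/3, -15/8, 337/240, 181/576, -5281/40320, …
ICs: h(0) = 0, h′(0) = 8, h′′(0) = 4.

f: a_k = 4, 2, -1/2, 1/4, -5/32, 7/64, -21/256, 33/512, …
g: a_k = 2, 0, -4, 0, 4/3, 0, -8/45, 0, …
f·g: L₀ = L_f ⊗_s L_g, ord ≤ 1·2.
∫: right-multiply L₀ by Dx.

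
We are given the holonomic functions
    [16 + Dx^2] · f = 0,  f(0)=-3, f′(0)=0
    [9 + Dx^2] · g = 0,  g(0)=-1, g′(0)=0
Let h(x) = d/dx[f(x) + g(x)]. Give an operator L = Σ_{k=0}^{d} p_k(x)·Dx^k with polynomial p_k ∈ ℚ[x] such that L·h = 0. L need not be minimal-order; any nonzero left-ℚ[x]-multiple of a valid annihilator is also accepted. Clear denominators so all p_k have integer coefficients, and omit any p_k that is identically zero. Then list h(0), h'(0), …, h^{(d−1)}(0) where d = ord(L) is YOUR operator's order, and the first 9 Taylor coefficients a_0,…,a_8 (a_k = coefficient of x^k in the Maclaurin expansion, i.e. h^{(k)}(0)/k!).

L = 144 + 25·Dx^2 + Dx^4  (order 4).
h: a_k = 0, 57, 0, -283/2, 0, 4339/40, 0, -67723/1680, 0, …
ICs: h(0) = 0, h′(0) = 57, h′′(0) = 0, h′′′(0) = -849.

f: a_k = -3, 0, 24, 0, -32, 0, 256/15, 0, -512/105, …
g: a_k = -1, 0, 9/2, 0, -27/8, 0, 81/80, 0, -729/4480, …
L₀ := lclm(L_f,L_g); ord L₀ ≤ 2+2.
Differentiate: ansatz ord ≤ ord L₀ ⇒ L.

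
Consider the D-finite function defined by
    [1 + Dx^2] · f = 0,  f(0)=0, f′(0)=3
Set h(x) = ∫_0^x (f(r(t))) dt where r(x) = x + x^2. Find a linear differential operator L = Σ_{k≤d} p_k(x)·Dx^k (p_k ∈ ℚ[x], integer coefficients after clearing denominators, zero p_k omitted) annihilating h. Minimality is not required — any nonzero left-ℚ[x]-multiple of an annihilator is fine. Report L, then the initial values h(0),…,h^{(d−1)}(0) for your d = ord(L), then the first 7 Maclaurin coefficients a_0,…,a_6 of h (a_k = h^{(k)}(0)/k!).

L = (1 + 6·x + 12·x^2 + 8·x^3)·Dx - 2·Dx^2 + (1 + 2·x)·Dx^3  (order 3).
h: a_k = 0, 0, 3/2, 1, -1/8, -3/10, -59/240, …
ICs: h(0) = 0, h′(0) = 0, h′′(0) = 3.

f: a_k = 0, 3, 0, -1/2, 0, 1/40, 0, …
Change of var in L_f (x↦r) gives L₀.
Integrate: L := L₀·Dx.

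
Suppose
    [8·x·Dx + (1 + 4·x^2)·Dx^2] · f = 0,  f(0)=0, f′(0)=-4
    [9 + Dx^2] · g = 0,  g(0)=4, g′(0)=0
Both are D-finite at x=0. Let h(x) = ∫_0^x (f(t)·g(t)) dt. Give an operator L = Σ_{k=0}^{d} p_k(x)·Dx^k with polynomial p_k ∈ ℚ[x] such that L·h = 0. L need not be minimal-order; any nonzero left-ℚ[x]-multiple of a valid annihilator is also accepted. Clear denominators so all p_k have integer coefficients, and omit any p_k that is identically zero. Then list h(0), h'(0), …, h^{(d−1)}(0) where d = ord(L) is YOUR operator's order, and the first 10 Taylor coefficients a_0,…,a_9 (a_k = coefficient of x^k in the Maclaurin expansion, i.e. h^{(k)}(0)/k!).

L = (2925 + 31536·x^2 + 95904·x^4 + 186624·x^6 + 186624·x^8)·Dx + (2448·x + 20160·x^3 + 62208·x^5 + 82944·x^7)·Dx^2 + (442 + 5088·x^2 + 19008·x^4 + 41472·x^6 + 41472·x^8)·Dx^3 + (272·x + 2240·x^3 + 6912·x^5 + 9216·x^7)·Dx^4 + (13 + 176·x^2 + 928·x^4 + 2304·x^6 + 2304·x^8)·Dx^5  (order 5).
h: a_k = 0, 0, -8, 0, 70/3, 0, -503/15, 0, 16271/280, 0, …
ICs: h(0) = 0, h′(0) = 0, h′′(0) = -16, h′′′(0) = 0, h′′′′(0) = 560.

f: a_k = 0, -4, 0, 16/3, 0, -64/5, 0, 256/7, 0, -1024/9, …
g: a_k = 4, 0, -18, 0, 27/2, 0, -81/20, 0, 729/1120, 0, …
L₀ := L_f ⊗_s L_g (sym. prod.), ord ≤ 4.
Integrate: L := L₀·Dx.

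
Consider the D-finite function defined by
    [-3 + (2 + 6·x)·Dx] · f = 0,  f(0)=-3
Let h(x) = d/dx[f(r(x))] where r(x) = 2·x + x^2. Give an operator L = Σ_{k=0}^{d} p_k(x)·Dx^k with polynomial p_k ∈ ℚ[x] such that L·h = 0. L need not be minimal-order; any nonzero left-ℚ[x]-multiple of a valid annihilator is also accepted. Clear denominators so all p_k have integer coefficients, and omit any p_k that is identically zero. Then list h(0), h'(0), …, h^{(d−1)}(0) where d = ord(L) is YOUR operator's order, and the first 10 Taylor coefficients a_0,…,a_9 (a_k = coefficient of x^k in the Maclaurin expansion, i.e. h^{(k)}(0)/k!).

L = -2 + (-1 - 7·x - 9·x^2 - 3·x^3)·Dx  (order 1).
h: a_k = -9, 18, -81, 378, -3645/2, 8991, -90153/2, 228663, -9362547/8, 24126255/4, …
ICs: h(0) = -9.

f: a_k = -3, -9/2, 27/8, -81/16, 1215/128, -5103/256, 45927/1024, -216513/2048, 8444007/32768, -42220035/65536, …
Substitute x→r, Dx→(1/r')Dx; clear ⇒ L₀.
Differentiate: ansatz ord ≤ ord L₀ ⇒ L.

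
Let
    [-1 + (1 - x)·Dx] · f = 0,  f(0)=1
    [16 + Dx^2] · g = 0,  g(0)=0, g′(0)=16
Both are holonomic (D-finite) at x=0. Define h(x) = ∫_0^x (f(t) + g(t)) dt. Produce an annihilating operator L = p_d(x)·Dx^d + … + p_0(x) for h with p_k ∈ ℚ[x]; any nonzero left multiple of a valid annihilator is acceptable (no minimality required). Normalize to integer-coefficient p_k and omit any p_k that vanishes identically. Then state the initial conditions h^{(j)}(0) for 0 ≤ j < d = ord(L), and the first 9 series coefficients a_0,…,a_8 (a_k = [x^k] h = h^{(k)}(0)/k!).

f: a_k = 1, 1, 1, 1, 1, 1, 1, 1, 1, …
g: a_k = 0, 16, 0, -128/3, 0, 512/15, 0, -4096/315, 0, …
Weyl lclm of L_f,L_g ⇒ L₀ (ord ≤ 3).
h=∫h₀ ⇒ L = L₀·Dx.
L = (176 - 256·x + 128·x^2)·Dx + (-144 + 400·x - 384·x^2 + 128·x^3)·Dx^2 + (11 - 16·x + 8·x^2)·Dx^3 + (-9 + 25·x - 24·x^2 + 8·x^3)·Dx^4  (order 4).
h: a_k = 0, 1, 17/2, 1/3, -125/12, 1/5, 527/90, 1/7, -3781/2520, …
ICs: h(0) = 0, h′(0) = 1, h′′(0) = 17, h′′′(0) = 2.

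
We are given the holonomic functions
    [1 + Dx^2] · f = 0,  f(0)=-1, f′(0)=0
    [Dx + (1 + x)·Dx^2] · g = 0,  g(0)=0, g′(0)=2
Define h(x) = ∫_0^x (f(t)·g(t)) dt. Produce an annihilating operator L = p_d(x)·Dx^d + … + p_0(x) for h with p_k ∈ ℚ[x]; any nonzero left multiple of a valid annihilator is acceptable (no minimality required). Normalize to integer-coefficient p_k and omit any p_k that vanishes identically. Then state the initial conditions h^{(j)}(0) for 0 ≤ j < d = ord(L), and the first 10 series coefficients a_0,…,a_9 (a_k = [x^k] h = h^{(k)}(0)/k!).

f: a_k = -1, 0, 1/2, 0, -1/24, 0, 1/720, 0, -1/40320, 0, …
g: a_k = 0, 2, -1, 2/3, -1/2, 2/5, -1/3, 2/7, -1/4, 2/9, …
Product ⇒ symmetric product L₀, ord ≤ 4.
h=∫h₀ ⇒ L = L₀·Dx.
L = (-3 + 6·x + 19·x^2 + 16·x^3 + 4·x^4)·Dx + (4 + 20·x + 24·x^2 + 8·x^3)·Dx^2 + (20·x + 42·x^2 + 32·x^3 + 8·x^4)·Dx^3 + (4 + 20·x + 24·x^2 + 8·x^3)·Dx^4 + (3 + 14·x + 23·x^2 + 16·x^3 + 4·x^4)·Dx^5  (order 5).
h: a_k = 0, 0, -1, 1/3, 1/12, 0, -1/40, 1/56, -31/2240, 37/3240, …
ICs: h(0) = 0, h′(0) = 0, h′′(0) = -2, h′′′(0) = 2, h′′′′(0) = 2.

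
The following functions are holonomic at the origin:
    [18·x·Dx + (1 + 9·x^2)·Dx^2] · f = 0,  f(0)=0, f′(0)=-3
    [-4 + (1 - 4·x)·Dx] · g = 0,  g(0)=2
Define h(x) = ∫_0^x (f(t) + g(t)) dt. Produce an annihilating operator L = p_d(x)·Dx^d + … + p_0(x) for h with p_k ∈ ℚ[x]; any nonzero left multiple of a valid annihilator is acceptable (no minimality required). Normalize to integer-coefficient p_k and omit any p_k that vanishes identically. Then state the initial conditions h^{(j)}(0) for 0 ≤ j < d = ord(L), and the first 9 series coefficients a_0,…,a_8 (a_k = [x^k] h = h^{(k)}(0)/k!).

f: a_k = 0, -3, 0, 9, 0, -243/5, 0, 2187/7, 0, …
g: a_k = 2, 8, 32, 128, 512, 2048, 8192, 32768, 131072, …
Sum ⇒ L₀ = lclm(L_f,L_g) in ℚ(x)⟨Dx⟩.
h=∫₀ˣh₀: take L = L₀·Dx.
L = (72 - 1152·x - 1944·x^2)·Dx^2 + (-57 + 72·x - 765·x^2 - 1944·x^3)·Dx^3 + (4 - 7·x - 63·x^3 - 324·x^4)·Dx^4  (order 4).
h: a_k = 0, 2, 5/2, 32/3, 137/4, 512/5, 9997/30, 8192/7, 231563/56, …
ICs: h(0) = 0, h′(0) = 2, h′′(0) = 5, h′′′(0) = 64.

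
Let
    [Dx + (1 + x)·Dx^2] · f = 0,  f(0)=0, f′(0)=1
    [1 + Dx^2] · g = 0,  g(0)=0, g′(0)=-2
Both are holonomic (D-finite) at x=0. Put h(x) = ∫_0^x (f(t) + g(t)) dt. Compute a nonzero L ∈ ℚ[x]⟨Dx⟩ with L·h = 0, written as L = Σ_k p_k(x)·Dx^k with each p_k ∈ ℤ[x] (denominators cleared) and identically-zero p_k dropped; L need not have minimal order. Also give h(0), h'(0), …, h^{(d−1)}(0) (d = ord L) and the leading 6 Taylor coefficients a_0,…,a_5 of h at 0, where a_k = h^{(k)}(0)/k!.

L = (7 + 2·x + x^2)·Dx^2 + (3 + 5·x + 3·x^2 + x^3)·Dx^3 + (7 + 2·x + x^2)·Dx^4 + (3 + 5·x + 3·x^2 + x^3)·Dx^5  (order 5).
h: a_k = 0, 0, -1/2, -1/6, 1/6, -1/20, …
ICs: h(0) = 0, h′(0) = 0, h′′(0) = -1, h′′′(0) = -1, h′′′′(0) = 4.

f: a_k = 0, 1, -1/2, 1/3, -1/4, 1/5, …
g: a_k = 0, -2, 0, 1/3, 0, -1/60, …
L₀ := lclm(L_f,L_g); ord L₀ ≤ 2+2.
h=∫h₀ ⇒ L = L₀·Dx.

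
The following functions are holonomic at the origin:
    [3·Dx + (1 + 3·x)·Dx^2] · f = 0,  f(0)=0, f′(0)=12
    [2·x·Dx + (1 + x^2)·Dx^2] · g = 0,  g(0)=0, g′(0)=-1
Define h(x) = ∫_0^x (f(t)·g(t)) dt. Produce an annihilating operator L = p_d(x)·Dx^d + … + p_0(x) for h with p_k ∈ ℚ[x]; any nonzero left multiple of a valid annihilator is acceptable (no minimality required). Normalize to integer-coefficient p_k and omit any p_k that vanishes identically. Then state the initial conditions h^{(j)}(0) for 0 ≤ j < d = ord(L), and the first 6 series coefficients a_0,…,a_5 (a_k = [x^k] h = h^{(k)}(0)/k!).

L = (264 + 1260·x + 1008·x^2 + 3420·x^3 + 3240·x^4 + 4212·x^5 + 324·x^7)·Dx^2 + (178 + 660·x + 3828·x^2 + 7308·x^3 + 12960·x^4 + 10044·x^5 + 11340·x^6 + 324·x^7 + 1134·x^8)·Dx^3 + (132 + 608·x + 1728·x^2 + 4568·x^3 + 6456·x^4 + 8856·x^5 + 5184·x^6 + 5544·x^7 + 324·x^8 + 648·x^9)·Dx^4 + (13 + 102·x + 341·x^2 + 744·x^3 + 1138·x^4 + 1236·x^5 + 1386·x^6 + 648·x^7 + 657·x^8 + 54·x^9 + 81·x^10)·Dx^5  (order 5).
h: a_k = 0, 0, 0, -4, 9/2, -32/5, …
ICs: h(0) = 0, h′(0) = 0, h′′(0) = 0, h′′′(0) = -24, h′′′′(0) = 108.

f: a_k = 0, 12, -18, 36, -81, 972/5, …
g: a_k = 0, -1, 0, 1/3, 0, -1/5, …
Sym-product of L_f,L_g gives L₀ (≤ ord 4).
∫: right-multiply L₀ by Dx.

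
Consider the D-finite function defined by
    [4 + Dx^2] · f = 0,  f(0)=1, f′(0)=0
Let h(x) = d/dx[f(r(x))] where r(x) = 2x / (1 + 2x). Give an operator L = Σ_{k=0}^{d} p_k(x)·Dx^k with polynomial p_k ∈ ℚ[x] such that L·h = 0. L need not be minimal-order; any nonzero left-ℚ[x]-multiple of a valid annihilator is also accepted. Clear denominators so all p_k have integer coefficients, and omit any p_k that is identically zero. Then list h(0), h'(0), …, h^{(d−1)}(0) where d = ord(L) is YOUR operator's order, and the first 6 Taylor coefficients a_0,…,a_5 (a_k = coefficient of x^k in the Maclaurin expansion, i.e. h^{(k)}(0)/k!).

L = (40 + 96·x + 96·x^2) + (12 + 72·x + 144·x^2 + 96·x^3)·Dx + (1 + 8·x + 24·x^2 + 32·x^3 + 16·x^4)·Dx^2  (order 2).
h: a_k = 0, -16, 96, -1024/3, 2560/3, -19712/15, …
ICs: h(0) = 0, h′(0) = -16.

f: a_k = 1, 0, -2, 0, 2/3, 0, …
h₀=f(r): pull back L_f along r ⇒ L₀.
Derive L from L₀ (diff closure).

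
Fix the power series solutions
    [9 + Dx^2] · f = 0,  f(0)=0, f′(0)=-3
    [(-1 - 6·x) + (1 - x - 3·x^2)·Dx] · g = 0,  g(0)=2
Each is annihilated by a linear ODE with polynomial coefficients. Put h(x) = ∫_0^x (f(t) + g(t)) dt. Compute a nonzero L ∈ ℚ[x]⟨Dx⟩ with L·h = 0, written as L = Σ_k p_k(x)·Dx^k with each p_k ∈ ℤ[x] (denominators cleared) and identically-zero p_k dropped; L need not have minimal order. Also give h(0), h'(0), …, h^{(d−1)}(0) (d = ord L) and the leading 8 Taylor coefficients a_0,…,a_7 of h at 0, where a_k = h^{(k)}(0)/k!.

L = (-459 - 2916·x - 1539·x^2 - 3888·x^3 - 3645·x^4 - 4374·x^5)·Dx + (153 - 153·x - 378·x^2 + 405·x^3 - 2187·x^5 - 2187·x^6)·Dx^2 + (-51 - 324·x - 171·x^2 - 432·x^3 - 405·x^4 - 486·x^5)·Dx^3 + (17 - 17·x - 42·x^2 + 45·x^3 - 243·x^5 - 243·x^6)·Dx^4  (order 4).
h: a_k = 0, 2, -1/2, 8/3, 37/8, 38/5, 3119/240, 194/7, …
ICs: h(0) = 0, h′(0) = 2, h′′(0) = -1, h′′′(0) = 16.

f: a_k = 0, -3, 0, 9/2, 0, -81/40, 0, 243/560, …
g: a_k = 2, 2, 8, 14, 38, 80, 194, 434, …
f+g: L₀ = lclm(L_f,L_g), ord ≤ 2+1.
h=∫₀ˣh₀: take L = L₀·Dx.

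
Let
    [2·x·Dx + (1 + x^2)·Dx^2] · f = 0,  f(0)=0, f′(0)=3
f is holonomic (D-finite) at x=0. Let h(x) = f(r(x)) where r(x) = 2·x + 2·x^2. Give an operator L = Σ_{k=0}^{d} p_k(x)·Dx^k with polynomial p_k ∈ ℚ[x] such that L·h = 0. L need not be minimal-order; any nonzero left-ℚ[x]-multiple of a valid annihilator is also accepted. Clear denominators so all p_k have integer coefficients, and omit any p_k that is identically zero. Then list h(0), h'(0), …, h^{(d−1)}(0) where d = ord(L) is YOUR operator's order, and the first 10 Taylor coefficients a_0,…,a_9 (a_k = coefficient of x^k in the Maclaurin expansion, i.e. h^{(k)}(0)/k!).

L = (-2 + 8·x + 32·x^2 + 48·x^3 + 24·x^4)·Dx + (1 + 2·x + 4·x^2 + 16·x^3 + 20·x^4 + 8·x^5)·Dx^2  (order 2).
h: a_k = 0, 6, 6, -8, -24, -24/5, 88, 960/7, -192, -2656/3, …
ICs: h(0) = 0, h′(0) = 6.

f: a_k = 0, 3, 0, -1, 0, 3/5, 0, -3/7, 0, 1/3, …
f∘r: x↦r, Dx↦Dx/r' in L_f ⇒ L₀.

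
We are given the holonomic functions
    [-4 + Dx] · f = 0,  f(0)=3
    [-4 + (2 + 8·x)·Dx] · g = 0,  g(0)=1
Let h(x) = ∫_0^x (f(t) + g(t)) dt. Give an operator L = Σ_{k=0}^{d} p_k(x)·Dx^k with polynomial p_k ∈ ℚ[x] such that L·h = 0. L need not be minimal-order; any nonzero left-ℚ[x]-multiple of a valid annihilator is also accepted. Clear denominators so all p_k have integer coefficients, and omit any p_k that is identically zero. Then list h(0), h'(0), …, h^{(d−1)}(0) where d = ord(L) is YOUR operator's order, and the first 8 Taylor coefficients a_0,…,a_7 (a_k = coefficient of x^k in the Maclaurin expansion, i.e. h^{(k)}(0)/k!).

f: a_k = 3, 12, 24, 32, 32, 128/5, 256/15, 1024/105, …
g: a_k = 1, 2, -2, 4, -10, 28, -84, 264, …
f+g: L₀ = lclm(L_f,L_g), ord ≤ 1+1.
Integrate: L := L₀·Dx.
L = (24 + 64·x)·Dx + (-10 - 64·x - 128·x^2)·Dx^2 + (1 + 12·x + 32·x^2)·Dx^3  (order 3).
h: a_k = 0, 4, 7, 22/3, 9, 22/5, 134/15, -1004/105, …
ICs: h(0) = 0, h′(0) = 4, h′′(0) = 14.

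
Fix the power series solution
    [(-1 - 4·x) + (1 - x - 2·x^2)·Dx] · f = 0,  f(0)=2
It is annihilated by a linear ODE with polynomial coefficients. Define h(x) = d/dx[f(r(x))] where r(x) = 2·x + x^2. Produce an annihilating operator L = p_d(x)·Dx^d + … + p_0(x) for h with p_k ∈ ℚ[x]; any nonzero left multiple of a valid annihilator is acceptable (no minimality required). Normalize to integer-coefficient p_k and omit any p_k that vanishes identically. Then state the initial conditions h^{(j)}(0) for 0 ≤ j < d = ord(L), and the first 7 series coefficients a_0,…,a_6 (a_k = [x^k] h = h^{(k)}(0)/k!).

L = (13 + 52·x + 186·x^2 + 160·x^3 + 40·x^4) + (-1 - 5·x + 26·x^2 + 62·x^3 + 40·x^4 + 8·x^5)·Dx  (order 1).
h: a_k = 4, 52, 312, 1912, 10540, 56412, 292656, …
ICs: h(0) = 4.

f: a_k = 2, 2, 6, 10, 22, 42, 86, …
L₀ from L_f via x↦r, Dx↦r'^{-1}Dx.
h=h₀': d/dx-closure on L₀ ⇒ L.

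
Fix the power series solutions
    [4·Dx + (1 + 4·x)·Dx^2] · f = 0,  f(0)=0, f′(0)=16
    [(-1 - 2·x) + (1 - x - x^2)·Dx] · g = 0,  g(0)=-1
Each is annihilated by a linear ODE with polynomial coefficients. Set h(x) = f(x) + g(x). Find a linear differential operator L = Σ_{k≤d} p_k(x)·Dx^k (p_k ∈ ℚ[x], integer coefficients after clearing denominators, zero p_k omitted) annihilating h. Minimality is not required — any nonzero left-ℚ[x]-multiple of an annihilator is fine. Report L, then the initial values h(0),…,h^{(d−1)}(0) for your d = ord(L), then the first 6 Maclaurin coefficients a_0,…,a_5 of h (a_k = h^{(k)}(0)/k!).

f: a_k = 0, 16, -32, 256/3, -256, 4096/5, …
g: a_k = -1, -1, -2, -3, -5, -8, …
L₀ := lclm(L_f,L_g); ord L₀ ≤ 2+1.
L = (-100 - 272·x - 392·x^2 - 144·x^3 - 96·x^4)·Dx + (7 - 96·x - 434·x^2 - 540·x^3 - 304·x^4 - 160·x^5)·Dx^2 + (4 + 25·x + 28·x^2 - 46·x^3 - 73·x^4 - 76·x^5 - 32·x^6)·Dx^3  (order 3).
h: a_k = -1, 15, -34, 247/3, -261, 4056/5, …
ICs: h(0) = -1, h′(0) = 15, h′′(0) = -68.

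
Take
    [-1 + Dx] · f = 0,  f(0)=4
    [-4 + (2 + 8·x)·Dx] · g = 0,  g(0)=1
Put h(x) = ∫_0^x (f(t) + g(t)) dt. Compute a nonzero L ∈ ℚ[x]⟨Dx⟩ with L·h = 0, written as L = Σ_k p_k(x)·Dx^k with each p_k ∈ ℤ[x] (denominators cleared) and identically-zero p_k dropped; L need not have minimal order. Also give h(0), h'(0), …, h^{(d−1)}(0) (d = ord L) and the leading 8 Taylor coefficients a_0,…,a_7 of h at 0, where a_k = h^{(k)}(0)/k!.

f: a_k = 4, 4, 2, 2/3, 1/6, 1/30, 1/180, 1/1260, …
g: a_k = 1, 2, -2, 4, -10, 28, -84, 264, …
f+g: L₀ = lclm(L_f,L_g), ord ≤ 1+1.
Integrate: L := L₀·Dx.
L = (6 + 8·x)·Dx + (-5 - 8·x - 16·x^2)·Dx^2 + (-1 + 16·x^2)·Dx^3  (order 3).
h: a_k = 0, 5, 3, 0, 7/6, -59/30, 841/180, -15119/1260, …
ICs: h(0) = 0, h′(0) = 5, h′′(0) = 6.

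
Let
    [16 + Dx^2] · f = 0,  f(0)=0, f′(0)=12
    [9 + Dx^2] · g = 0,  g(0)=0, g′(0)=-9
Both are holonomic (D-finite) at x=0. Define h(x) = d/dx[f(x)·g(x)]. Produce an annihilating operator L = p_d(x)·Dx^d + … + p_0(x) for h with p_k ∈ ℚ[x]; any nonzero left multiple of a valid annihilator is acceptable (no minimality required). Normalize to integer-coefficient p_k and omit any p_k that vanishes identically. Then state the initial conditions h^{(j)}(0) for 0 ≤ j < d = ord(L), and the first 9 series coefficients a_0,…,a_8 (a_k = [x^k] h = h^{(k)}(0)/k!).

f: a_k = 0, 12, 0, -32, 0, 128/5, 0, -1024/105, 0, …
g: a_k = 0, -9, 0, 27/2, 0, -243/40, 0, 729/560, 0, …
f·g: L₀ = L_f ⊗_s L_g, ord ≤ 2·2.
Differentiate: ansatz ord ≤ ord L₀ ⇒ L.
L = 49 + 50·Dx^2 + Dx^4  (order 4).
h: a_k = 0, -216, 0, 1800, 0, -22059/5, 0, 36030/7, 0, …
ICs: h(0) = 0, h′(0) = -216, h′′(0) = 0, h′′′(0) = 10800.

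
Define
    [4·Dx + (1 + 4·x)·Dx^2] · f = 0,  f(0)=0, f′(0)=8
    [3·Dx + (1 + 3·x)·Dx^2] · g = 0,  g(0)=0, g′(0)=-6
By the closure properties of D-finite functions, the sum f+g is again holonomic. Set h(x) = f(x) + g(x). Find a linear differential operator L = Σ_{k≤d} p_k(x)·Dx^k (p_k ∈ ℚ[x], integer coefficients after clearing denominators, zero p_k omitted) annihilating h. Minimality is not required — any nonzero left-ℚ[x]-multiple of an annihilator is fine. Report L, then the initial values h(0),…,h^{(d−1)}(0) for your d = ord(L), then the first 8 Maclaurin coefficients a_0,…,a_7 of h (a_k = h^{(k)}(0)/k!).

L = 24·Dx + (14 + 48·x)·Dx^2 + (1 + 7·x + 12·x^2)·Dx^3  (order 3).
h: a_k = 0, 2, -7, 74/3, -175/2, 1562/5, -3367/3, 28394/7, …
ICs: h(0) = 0, h′(0) = 2, h′′(0) = -14.

f: a_k = 0, 8, -16, 128/3, -128, 2048/5, -4096/3, 32768/7, …
g: a_k = 0, -6, 9, -18, 81/2, -486/5, 243, -4374/7, …
h₀=f+g: left-lcm gives L₀, ord ≤ 4.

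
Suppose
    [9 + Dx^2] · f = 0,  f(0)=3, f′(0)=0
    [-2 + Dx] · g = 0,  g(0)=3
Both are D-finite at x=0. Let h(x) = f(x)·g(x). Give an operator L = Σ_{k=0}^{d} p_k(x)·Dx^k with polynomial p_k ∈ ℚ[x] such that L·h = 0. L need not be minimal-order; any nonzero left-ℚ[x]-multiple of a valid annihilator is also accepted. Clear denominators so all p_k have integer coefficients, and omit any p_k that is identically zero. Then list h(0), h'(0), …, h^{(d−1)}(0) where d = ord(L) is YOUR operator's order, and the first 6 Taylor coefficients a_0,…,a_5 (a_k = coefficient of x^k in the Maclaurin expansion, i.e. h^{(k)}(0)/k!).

L = 13 - 4·Dx + Dx^2  (order 2).
h: a_k = 9, 18, -45/2, -69, -357/8, 183/20, …
ICs: h(0) = 9, h′(0) = 18.

f: a_k = 3, 0, -27/2, 0, 81/8, 0, …
g: a_k = 3, 6, 6, 4, 2, 4/5, …
Sym-product of L_f,L_g gives L₀ (≤ ord 2).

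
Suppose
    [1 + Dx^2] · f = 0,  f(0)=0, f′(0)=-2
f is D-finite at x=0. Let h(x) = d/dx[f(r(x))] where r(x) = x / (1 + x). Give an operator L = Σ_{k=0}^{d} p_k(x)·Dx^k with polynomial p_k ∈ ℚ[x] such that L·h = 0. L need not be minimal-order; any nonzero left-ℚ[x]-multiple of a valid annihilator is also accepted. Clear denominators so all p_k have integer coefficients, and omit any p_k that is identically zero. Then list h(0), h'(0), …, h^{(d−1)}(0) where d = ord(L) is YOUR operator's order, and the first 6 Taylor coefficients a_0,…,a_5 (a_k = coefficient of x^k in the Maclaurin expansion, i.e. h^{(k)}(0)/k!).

L = (7 + 12·x + 6·x^2) + (6 + 18·x + 18·x^2 + 6·x^3)·Dx + (1 + 4·x + 6·x^2 + 4·x^3 + x^4)·Dx^2  (order 2).
h: a_k = -2, 4, -5, 4, -1/12, -15/2, …
ICs: h(0) = -2, h′(0) = 4.

f: a_k = 0, -2, 0, 1/3, 0, -1/60, …
f∘r: x↦r, Dx↦Dx/r' in L_f ⇒ L₀.
Derive L from L₀ (diff closure).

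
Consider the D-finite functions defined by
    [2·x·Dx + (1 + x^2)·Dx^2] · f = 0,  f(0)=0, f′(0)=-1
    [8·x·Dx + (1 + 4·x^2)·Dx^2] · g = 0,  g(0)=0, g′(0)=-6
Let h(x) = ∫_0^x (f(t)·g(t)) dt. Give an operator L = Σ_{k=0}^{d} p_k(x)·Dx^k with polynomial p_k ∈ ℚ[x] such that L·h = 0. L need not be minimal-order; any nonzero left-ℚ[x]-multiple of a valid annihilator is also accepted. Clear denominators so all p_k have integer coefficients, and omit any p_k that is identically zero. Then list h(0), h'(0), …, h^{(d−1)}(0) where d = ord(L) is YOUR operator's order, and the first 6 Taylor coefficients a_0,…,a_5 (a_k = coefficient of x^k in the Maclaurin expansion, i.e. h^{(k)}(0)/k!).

L = (-96·x - 800·x^3 - 1024·x^5 + 640·x^7 + 1536·x^9)·Dx^2 + (-20 - 412·x^2 - 1440·x^4 - 896·x^6 + 2240·x^8 + 2304·x^10)·Dx^3 + (-40·x - 280·x^3 - 480·x^5 + 272·x^7 + 1280·x^9 + 768·x^11)·Dx^4 + (-1 - 10·x^2 - 29·x^4 + 116·x^8 + 160·x^10 + 64·x^12)·Dx^5  (order 5).
h: a_k = 0, 0, 0, 2, 0, -2, …
ICs: h(0) = 0, h′(0) = 0, h′′(0) = 0, h′′′(0) = 12, h′′′′(0) = 0.

f: a_k = 0, -1, 0, 1/3, 0, -1/5, …
g: a_k = 0, -6, 0, 8, 0, -96/5, …
f·g: L₀ = L_f ⊗_s L_g, ord ≤ 2·2.
h=∫h₀ ⇒ L = L₀·Dx.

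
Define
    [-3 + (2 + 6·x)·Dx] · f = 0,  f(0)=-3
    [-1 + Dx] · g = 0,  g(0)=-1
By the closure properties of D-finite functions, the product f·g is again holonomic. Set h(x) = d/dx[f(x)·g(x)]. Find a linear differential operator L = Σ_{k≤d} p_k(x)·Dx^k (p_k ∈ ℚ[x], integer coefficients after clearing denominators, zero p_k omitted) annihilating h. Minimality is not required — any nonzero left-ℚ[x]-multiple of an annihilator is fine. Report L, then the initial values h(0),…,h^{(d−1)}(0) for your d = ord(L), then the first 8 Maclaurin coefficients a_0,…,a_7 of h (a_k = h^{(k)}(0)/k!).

L = (7 + 60·x + 36·x^2) + (-10 - 42·x - 36·x^2)·Dx  (order 1).
h: a_k = 15/2, 21/4, 213/16, -671/32, 16157/256, -88837/512, 14933039/30720, -589833983/430080, …
ICs: h(0) = 15/2.

f: a_k = -3, -9/2, 27/8, -81/16, 1215/128, -5103/256, 45927/1024, -216513/2048, …
g: a_k = -1, -1, -1/2, -1/6, -1/24, -1/120, -1/720, -1/5040, …
Sym-product of L_f,L_g gives L₀ (≤ ord 1).
Derive L from L₀ (diff closure).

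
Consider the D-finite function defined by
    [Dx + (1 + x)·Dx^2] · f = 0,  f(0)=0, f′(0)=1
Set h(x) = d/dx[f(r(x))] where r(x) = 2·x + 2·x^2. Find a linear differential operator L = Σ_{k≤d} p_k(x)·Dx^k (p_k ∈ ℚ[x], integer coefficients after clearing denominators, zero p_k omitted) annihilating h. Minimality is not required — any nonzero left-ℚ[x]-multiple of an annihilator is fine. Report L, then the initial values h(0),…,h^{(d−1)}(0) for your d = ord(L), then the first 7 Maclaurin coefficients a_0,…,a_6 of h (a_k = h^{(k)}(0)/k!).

f: a_k = 0, 1, -1/2, 1/3, -1/4, 1/5, -1/6, …
Change of var in L_f (x↦r) gives L₀.
h=h₀': d/dx-closure on L₀ ⇒ L.
L = (4·x + 4·x^2) + (1 + 4·x + 6·x^2 + 4·x^3)·Dx  (order 1).
h: a_k = 2, 0, -4, 8, -8, 0, 16, …
ICs: h(0) = 2.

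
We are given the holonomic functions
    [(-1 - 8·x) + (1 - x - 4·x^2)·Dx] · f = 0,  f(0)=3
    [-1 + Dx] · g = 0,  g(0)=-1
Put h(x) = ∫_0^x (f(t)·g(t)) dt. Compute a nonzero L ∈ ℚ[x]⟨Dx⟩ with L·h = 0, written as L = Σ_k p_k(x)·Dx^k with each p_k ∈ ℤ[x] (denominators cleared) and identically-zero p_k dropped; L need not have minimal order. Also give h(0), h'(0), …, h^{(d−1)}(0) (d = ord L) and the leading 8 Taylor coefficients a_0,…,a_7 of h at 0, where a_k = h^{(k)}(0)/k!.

L = (2 + 7·x - 4·x^2)·Dx + (-1 + x + 4·x^2)·Dx^2  (order 2).
h: a_k = 0, -3, -3, -13/2, -11, -977/40, -5963/120, -26971/240, …
ICs: h(0) = 0, h′(0) = -3.

f: a_k = 3, 3, 15, 27, 87, 195, 543, 1323, …
g: a_k = -1, -1, -1/2, -1/6, -1/24, -1/120, -1/720, -1/5040, …
Product ⇒ symmetric product L₀, ord ≤ 1.
∫: right-multiply L₀ by Dx.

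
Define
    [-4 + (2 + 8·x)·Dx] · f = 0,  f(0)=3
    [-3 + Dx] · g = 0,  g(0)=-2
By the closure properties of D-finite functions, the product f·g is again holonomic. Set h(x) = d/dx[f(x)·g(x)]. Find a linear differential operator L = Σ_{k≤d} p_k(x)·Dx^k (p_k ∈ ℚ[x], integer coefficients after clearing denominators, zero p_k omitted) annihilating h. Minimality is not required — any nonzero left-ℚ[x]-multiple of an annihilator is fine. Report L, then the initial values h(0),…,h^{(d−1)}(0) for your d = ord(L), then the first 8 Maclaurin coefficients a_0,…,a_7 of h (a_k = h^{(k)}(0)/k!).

L = (17 + 120·x + 144·x^2) + (-5 - 32·x - 48·x^2)·Dx  (order 1).
h: a_k = -30, -102, -207, -129, -1893/4, 4131/4, -176247/40, 4632021/280, …
ICs: h(0) = -30.

f: a_k = 3, 6, -6, 12, -30, 84, -252, 792, …
g: a_k = -2, -6, -9, -9, -27/4, -81/20, -81/40, -243/280, …
L₀ := L_f ⊗_s L_g (sym. prod.), ord ≤ 1.
Derive L from L₀ (diff closure).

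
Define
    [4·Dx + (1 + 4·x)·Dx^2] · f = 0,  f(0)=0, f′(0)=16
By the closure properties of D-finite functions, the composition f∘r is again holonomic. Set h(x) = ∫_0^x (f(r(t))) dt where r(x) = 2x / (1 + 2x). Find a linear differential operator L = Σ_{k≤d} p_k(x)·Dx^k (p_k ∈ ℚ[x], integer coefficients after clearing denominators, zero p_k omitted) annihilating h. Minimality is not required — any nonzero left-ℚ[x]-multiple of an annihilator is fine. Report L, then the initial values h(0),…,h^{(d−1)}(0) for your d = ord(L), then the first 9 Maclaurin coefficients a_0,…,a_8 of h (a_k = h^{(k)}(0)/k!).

f: a_k = 0, 16, -32, 256/3, -256, 4096/5, -8192/3, 65536/7, -32768, …
h₀=f(r): pull back L_f along r ⇒ L₀.
h=∫h₀ ⇒ L = L₀·Dx.
L = (12 + 40·x)·Dx^2 + (1 + 12·x + 20·x^2)·Dx^3  (order 3).
h: a_k = 0, 0, 16, -64, 992/3, -9984/5, 199936/15, -95232, 4999936/7, …
ICs: h(0) = 0, h′(0) = 0, h′′(0) = 32.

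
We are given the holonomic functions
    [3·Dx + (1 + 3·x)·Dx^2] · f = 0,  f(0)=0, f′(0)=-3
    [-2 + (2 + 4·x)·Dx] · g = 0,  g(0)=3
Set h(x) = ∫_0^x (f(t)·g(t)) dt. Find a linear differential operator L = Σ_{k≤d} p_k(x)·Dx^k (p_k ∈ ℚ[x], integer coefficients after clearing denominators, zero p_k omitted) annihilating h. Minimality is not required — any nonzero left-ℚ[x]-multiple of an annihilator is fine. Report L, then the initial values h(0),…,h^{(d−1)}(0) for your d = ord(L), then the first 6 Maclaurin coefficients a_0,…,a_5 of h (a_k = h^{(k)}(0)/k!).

L = 3·x·Dx + (1 + 2·x)·Dx^2 + (1 + 7·x + 16·x^2 + 12·x^3)·Dx^3  (order 3).
h: a_k = 0, 0, -9/2, 3/2, -9/4, 9/2, …
ICs: h(0) = 0, h′(0) = 0, h′′(0) = -9.

f: a_k = 0, -3, 9/2, -9, 81/4, -243/5, …
g: a_k = 3, 3, -3/2, 3/2, -15/8, 21/8, …
f·g: L₀ = L_f ⊗_s L_g, ord ≤ 2·1.
h=∫₀ˣh₀: take L = L₀·Dx.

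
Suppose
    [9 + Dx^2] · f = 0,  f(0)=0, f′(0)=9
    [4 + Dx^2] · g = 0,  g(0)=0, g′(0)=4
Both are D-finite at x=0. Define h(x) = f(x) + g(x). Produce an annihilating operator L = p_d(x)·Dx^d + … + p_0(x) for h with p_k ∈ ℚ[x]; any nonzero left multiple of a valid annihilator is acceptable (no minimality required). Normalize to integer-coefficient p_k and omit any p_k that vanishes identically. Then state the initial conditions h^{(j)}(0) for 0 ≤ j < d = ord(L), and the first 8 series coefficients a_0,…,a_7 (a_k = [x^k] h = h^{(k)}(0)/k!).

L = 36 + 13·Dx^2 + Dx^4  (order 4).
h: a_k = 0, 13, 0, -97/6, 0, 793/120, 0, -6817/5040, …
ICs: h(0) = 0, h′(0) = 13, h′′(0) = 0, h′′′(0) = -97.

f: a_k = 0, 9, 0, -27/2, 0, 243/40, 0, -729/560, …
g: a_k = 0, 4, 0, -8/3, 0, 8/15, 0, -16/315, …
Weyl lclm of L_f,L_g ⇒ L₀ (ord ≤ 4).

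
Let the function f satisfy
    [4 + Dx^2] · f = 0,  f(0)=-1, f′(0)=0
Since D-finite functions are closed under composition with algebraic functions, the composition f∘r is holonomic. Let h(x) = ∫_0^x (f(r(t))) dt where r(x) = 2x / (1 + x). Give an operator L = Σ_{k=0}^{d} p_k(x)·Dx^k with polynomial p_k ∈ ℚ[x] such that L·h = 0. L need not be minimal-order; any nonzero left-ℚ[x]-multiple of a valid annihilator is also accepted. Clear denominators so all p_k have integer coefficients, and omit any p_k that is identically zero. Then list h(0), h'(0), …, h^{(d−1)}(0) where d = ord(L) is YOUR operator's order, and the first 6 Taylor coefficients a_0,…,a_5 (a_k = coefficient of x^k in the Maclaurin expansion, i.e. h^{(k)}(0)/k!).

f: a_k = -1, 0, 2, 0, -2/3, 0, …
Change of var in L_f (x↦r) gives L₀.
∫: right-multiply L₀ by Dx.
L = 16·Dx + (2 + 6·x + 6·x^2 + 2·x^3)·Dx^2 + (1 + 4·x + 6·x^2 + 4·x^3 + x^4)·Dx^3  (order 3).
h: a_k = 0, -1, 0, 8/3, -4, 8/3, …
ICs: h(0) = 0, h′(0) = -1, h′′(0) = 0.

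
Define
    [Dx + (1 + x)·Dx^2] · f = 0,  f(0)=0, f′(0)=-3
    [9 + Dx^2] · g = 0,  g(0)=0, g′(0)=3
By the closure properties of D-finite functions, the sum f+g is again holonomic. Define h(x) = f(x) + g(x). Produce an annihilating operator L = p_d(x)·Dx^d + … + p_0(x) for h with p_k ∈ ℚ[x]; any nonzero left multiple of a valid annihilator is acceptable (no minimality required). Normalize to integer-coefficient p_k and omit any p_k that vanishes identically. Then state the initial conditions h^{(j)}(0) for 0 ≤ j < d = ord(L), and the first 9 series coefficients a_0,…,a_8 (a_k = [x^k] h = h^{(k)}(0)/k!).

L = (135 + 162·x + 81·x^2)·Dx + (99 + 261·x + 243·x^2 + 81·x^3)·Dx^2 + (15 + 18·x + 9·x^2)·Dx^3 + (11 + 29·x + 27·x^2 + 9·x^3)·Dx^4  (order 4).
h: a_k = 0, 0, 3/2, -11/2, 3/4, 57/40, 1/2, -69/80, 3/8, …
ICs: h(0) = 0, h′(0) = 0, h′′(0) = 3, h′′′(0) = -33.

f: a_k = 0, -3, 3/2, -1, 3/4, -3/5, 1/2, -3/7, 3/8, …
g: a_k = 0, 3, 0, -9/2, 0, 81/40, 0, -243/560, 0, …
Weyl lclm of L_f,L_g ⇒ L₀ (ord ≤ 4).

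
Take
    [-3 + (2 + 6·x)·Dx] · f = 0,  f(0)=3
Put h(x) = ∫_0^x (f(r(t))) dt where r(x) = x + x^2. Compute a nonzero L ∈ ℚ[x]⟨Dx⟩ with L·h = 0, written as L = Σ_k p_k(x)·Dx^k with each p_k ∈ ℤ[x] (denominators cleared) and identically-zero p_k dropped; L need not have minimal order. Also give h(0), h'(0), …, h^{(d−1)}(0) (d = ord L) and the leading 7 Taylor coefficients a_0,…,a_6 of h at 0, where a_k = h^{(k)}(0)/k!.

f: a_k = 3, 9/2, -27/8, 81/16, -1215/128, 5103/256, -45927/1024, …
L₀ from L_f via x↦r, Dx↦r'^{-1}Dx.
∫: right-multiply L₀ by Dx.
L = (-3 - 6·x)·Dx + (2 + 6·x + 6·x^2)·Dx^2  (order 2).
h: a_k = 0, 3, 9/4, 3/8, -27/64, 297/640, -243/512, …
ICs: h(0) = 0, h′(0) = 3.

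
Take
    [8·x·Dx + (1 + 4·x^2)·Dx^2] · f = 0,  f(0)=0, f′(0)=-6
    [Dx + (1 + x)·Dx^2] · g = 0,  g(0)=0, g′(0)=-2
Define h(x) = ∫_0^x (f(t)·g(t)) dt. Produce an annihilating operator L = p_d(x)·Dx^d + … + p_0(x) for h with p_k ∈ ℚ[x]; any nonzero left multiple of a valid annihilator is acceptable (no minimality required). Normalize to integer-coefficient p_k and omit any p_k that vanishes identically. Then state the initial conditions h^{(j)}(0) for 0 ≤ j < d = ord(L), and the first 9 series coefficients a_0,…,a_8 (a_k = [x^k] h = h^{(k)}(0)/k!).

L = (288 + 560·x + 3584·x^2 + 8640·x^3 + 7680·x^4 + 3328·x^5 + 1024·x^7)·Dx^2 + (258 + 1840·x + 6992·x^2 + 19264·x^3 + 29440·x^4 + 23808·x^5 + 8960·x^6 + 3072·x^7 + 3584·x^8)·Dx^3 + (36 + 628·x + 2496·x^2 + 6192·x^3 + 12288·x^4 + 15936·x^5 + 12288·x^6 + 5376·x^7 + 3072·x^8 + 2048·x^9)·Dx^4 + (17 + 66·x + 241·x^2 + 608·x^3 + 1152·x^4 + 1728·x^5 + 2016·x^6 + 1536·x^7 + 768·x^8 + 512·x^9 + 256·x^10)·Dx^5  (order 5).
h: a_k = 0, 0, 0, 4, -3/2, -12/5, 5/6, 76/15, -43/20, …
ICs: h(0) = 0, h′(0) = 0, h′′(0) = 0, h′′′(0) = 24, h′′′′(0) = -36.

f: a_k = 0, -6, 0, 8, 0, -96/5, 0, 384/7, 0, …
g: a_k = 0, -2, 1, -2/3, 1/2, -2/5, 1/3, -2/7, 1/4, …
Sym-product of L_f,L_g gives L₀ (≤ ord 4).
Integrate: L := L₀·Dx.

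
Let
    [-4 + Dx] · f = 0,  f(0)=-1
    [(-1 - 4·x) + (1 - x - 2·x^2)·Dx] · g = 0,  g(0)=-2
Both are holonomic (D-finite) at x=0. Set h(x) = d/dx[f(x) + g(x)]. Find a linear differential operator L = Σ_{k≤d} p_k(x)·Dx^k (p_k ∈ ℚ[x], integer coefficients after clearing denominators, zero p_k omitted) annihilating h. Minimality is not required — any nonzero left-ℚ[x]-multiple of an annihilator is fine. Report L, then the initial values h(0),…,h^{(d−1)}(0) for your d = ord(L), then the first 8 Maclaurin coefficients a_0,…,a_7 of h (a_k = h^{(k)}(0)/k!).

L = (12 + 240·x + 288·x^2 + 768·x^3 + 384·x^4) + (-7 - 56·x - 160·x^2 - 160·x^3 + 160·x^4 + 128·x^5)·Dx + (1 - x + 22·x^2 - 8·x^3 - 64·x^4 - 32·x^5)·Dx^2  (order 2).
h: a_k = -6, -28, -62, -392/3, -758/3, -8252/15, -54574/45, -865936/315, …
ICs: h(0) = -6, h′(0) = -28.

f: a_k = -1, -4, -8, -32/3, -32/3, -128/15, -256/45, -1024/315, …
g: a_k = -2, -2, -6, -10, -22, -42, -86, -170, …
L₀ := lclm(L_f,L_g); ord L₀ ≤ 1+1.
Derive L from L₀ (diff closure).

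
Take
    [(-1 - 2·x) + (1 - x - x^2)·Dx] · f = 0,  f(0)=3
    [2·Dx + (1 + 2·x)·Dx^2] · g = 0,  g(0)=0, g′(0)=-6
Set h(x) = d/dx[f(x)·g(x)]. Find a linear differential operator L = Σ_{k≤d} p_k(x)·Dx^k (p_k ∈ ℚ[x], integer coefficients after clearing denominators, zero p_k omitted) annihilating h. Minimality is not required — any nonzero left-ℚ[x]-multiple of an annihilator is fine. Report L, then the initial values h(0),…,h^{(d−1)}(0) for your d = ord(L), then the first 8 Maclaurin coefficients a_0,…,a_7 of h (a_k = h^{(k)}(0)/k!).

f: a_k = 3, 3, 6, 9, 15, 24, 39, 63, …
g: a_k = 0, -6, 6, -8, 12, -96/5, 32, -384/7, …
h₀=f·g: eliminate ⇒ L₀, order ≤ 1·2.
h₀' ⇒ L via d/dx closure of L₀.
L = (14 + 36·x + 36·x^2) + (1 + 16·x + 42·x^2 + 28·x^3)·Dx + (-1 - 3·x + x^2 + 8·x^3 + 4·x^4)·Dx^2  (order 2).
h: a_k = -18, 0, -126, -24, -528, -468/5, -10002/5, -3744/35, …
ICs: h(0) = -18, h′(0) = 0.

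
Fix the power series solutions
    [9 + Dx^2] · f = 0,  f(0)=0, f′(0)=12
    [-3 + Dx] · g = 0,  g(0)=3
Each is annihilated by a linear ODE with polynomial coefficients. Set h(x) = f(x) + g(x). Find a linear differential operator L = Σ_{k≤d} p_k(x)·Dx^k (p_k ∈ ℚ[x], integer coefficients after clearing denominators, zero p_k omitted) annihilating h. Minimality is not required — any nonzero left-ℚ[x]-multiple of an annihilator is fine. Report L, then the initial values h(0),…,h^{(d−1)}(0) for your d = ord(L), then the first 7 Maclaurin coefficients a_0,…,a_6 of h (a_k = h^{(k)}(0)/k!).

L = -27 + 9·Dx - 3·Dx^2 + Dx^3  (order 3).
h: a_k = 3, 21, 27/2, -9/2, 81/8, 567/40, 243/80, …
ICs: h(0) = 3, h′(0) = 21, h′′(0) = 27.

f: a_k = 0, 12, 0, -18, 0, 81/10, 0, …
g: a_k = 3, 9, 27/2, 27/2, 81/8, 243/40, 243/80, …
h₀=f+g: left-lcm gives L₀, ord ≤ 3.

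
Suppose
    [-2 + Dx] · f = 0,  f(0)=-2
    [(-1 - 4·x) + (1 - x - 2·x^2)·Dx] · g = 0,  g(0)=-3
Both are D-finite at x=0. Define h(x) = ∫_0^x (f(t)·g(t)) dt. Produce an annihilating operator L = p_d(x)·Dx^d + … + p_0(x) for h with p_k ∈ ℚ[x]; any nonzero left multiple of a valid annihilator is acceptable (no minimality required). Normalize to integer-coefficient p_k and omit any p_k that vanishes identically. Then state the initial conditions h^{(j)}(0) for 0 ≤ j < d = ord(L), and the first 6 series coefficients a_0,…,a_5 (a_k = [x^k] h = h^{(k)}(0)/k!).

f: a_k = -2, -4, -4, -8/3, -4/3, -8/15, …
g: a_k = -3, -3, -9, -15, -33, -63, …
Sym-product of L_f,L_g gives L₀ (≤ ord 1).
∫: right-multiply L₀ by Dx.
L = (3 + 2·x - 4·x^2)·Dx + (-1 + x + 2·x^2)·Dx^2  (order 2).
h: a_k = 0, 6, 9, 14, 43/2, 174/5, …
ICs: h(0) = 0, h′(0) = 6.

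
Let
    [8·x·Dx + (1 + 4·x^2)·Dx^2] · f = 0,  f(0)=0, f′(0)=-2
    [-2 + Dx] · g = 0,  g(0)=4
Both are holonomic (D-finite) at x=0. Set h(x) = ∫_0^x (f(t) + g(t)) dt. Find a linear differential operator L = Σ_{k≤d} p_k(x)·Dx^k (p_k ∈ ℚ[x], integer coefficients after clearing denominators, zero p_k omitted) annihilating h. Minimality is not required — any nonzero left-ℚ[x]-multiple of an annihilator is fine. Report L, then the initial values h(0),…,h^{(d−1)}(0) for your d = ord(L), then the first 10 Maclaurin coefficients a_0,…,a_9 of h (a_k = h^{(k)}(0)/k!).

f: a_k = 0, -2, 0, 8/3, 0, -32/5, 0, 128/7, 0, -512/9, …
g: a_k = 4, 8, 8, 16/3, 8/3, 16/15, 16/45, 32/315, 8/315, 16/2835, …
Weyl lclm of L_f,L_g ⇒ L₀ (ord ≤ 3).
h=∫₀ˣh₀: take L = L₀·Dx.
L = (8 - 32·x - 32·x^2)·Dx^2 + (-6 + 12·x + 8·x^2 - 16·x^3)·Dx^3 + (1 + 2·x + 4·x^2 + 8·x^3)·Dx^4  (order 4).
h: a_k = 0, 4, 3, 8/3, 2, 8/15, -8/9, 16/315, 724/315, 8/2835, …
ICs: h(0) = 0, h′(0) = 4, h′′(0) = 6, h′′′(0) = 16.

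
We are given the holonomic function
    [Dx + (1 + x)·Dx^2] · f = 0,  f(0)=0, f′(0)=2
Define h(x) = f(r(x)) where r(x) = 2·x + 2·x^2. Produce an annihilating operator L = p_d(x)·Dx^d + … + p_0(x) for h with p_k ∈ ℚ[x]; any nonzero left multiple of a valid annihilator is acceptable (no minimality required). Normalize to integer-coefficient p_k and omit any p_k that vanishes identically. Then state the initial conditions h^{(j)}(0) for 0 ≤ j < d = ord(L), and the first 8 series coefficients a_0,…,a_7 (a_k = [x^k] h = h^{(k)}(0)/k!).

f: a_k = 0, 2, -1, 2/3, -1/2, 2/5, -1/3, 2/7, …
L₀ from L_f via x↦r, Dx↦r'^{-1}Dx.
L = (4·x + 4·x^2)·Dx + (1 + 4·x + 6·x^2 + 4·x^3)·Dx^2  (order 2).
h: a_k = 0, 4, 0, -8/3, 4, -16/5, 0, 32/7, …
ICs: h(0) = 0, h′(0) = 4.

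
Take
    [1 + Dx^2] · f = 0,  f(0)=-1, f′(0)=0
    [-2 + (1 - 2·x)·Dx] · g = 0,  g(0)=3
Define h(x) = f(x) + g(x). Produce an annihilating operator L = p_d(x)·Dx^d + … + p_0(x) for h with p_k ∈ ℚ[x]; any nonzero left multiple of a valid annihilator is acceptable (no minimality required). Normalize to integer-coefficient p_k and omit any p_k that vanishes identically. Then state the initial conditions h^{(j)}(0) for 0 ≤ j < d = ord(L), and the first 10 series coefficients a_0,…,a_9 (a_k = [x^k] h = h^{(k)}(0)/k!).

f: a_k = -1, 0, 1/2, 0, -1/24, 0, 1/720, 0, -1/40320, 0, …
g: a_k = 3, 6, 12, 24, 48, 96, 192, 384, 768, 1536, …
Weyl lclm of L_f,L_g ⇒ L₀ (ord ≤ 3).
L = (-50 + 8·x - 8·x^2) + (9 - 22·x + 12·x^2 - 8·x^3)·Dx + (-50 + 8·x - 8·x^2)·Dx^2 + (9 - 22·x + 12·x^2 - 8·x^3)·Dx^3  (order 3).
h: a_k = 2, 6, 25/2, 24, 1151/24, 96, 138241/720, 384, 30965759/40320, 1536, …
ICs: h(0) = 2, h′(0) = 6, h′′(0) = 25.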